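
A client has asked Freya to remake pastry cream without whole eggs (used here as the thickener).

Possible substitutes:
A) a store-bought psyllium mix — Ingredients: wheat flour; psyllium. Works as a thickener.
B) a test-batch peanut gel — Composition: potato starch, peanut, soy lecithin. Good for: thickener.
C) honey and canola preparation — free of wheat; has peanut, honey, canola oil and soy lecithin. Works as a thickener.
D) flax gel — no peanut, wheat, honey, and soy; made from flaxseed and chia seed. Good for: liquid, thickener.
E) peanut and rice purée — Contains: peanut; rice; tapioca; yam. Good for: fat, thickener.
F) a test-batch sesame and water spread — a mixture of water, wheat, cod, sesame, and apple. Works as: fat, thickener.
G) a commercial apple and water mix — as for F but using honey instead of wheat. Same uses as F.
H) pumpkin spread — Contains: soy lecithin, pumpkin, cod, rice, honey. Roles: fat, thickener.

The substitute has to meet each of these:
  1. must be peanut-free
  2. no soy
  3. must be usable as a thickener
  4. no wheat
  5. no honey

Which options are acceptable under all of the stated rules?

D

A: has wheat flour, so not wheat-free — reject
B: has soy lecithin, so not soy-free; has peanut, so not peanut-free — out
C: has soy lecithin, so not soy-free; has honey, so not honey-free (and 1 more) — no
D: no peanut, no soy — OK
E: has peanut, so not peanut-free — out
F: has wheat, so not wheat-free — reject
G: has honey, so not honey-free — out
H: has soy lecithin, so not soy-free; has honey, so not honey-free — no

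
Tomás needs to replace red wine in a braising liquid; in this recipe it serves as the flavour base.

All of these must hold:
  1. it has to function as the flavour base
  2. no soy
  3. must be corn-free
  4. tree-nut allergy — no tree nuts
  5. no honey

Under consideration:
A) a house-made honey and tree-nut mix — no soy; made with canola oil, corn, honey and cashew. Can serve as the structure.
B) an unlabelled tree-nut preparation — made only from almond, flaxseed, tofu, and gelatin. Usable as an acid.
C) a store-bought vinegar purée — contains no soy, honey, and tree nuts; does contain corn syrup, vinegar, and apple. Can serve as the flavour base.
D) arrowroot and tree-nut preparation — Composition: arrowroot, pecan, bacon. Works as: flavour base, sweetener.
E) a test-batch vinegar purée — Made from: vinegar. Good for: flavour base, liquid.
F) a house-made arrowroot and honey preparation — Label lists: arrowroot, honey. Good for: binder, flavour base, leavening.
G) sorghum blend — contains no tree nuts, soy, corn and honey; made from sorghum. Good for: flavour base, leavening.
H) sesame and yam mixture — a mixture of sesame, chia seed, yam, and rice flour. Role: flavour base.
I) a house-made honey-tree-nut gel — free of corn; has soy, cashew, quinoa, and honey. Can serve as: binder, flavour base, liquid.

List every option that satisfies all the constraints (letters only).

A: not usable as a flavour base; has honey, so not honey-free (and 2 more) — reject
B: not usable as a flavour base; has tofu, so not soy-free (and 1 more) — out
C: has corn syrup, so not corn-free — no
D: has pecan, so not tree-nut-free — reject
E: only vinegar; none excluded — valid
F: has honey, so not honey-free — out
G: works as a flavour base, no soy, no corn — keep
H: no tree nuts, no corn — valid
I: has honey, so not honey-free; has soy, so not soy-free (and 1 more) — reject

E, G, H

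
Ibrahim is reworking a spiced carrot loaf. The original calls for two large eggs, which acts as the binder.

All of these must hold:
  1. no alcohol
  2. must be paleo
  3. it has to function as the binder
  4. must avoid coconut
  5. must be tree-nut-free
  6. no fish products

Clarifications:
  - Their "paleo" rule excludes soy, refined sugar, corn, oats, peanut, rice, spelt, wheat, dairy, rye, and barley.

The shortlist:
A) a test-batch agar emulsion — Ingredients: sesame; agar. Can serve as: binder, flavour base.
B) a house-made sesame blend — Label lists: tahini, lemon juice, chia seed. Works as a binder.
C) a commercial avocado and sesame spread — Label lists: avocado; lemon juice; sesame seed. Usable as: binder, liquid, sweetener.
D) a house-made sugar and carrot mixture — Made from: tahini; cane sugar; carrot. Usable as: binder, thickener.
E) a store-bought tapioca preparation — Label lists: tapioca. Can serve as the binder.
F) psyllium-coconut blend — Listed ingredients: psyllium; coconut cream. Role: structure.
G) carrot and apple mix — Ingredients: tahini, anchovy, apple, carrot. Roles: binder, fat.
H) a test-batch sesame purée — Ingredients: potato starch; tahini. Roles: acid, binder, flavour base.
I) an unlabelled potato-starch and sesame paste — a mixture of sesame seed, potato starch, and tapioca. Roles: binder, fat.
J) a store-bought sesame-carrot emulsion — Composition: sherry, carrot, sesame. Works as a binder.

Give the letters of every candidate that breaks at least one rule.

A: every rule checks out — OK
B: no fish, no alcohol — OK
C: only sesame seed, lemon juice, and avocado; none excluded — keep
D: has cane sugar, so not paleo — reject
E: no alcohol, no coconut — OK
F: not usable as a binder; has coconut cream, so not coconut-free — no
G: has anchovy, so not fish-free — reject
H: only tahini and potato starch; none excluded — keep
I: works as a binder, paleo, no tree nuts — keep
J: has sherry, so not alcohol-free — no

D, F, G, J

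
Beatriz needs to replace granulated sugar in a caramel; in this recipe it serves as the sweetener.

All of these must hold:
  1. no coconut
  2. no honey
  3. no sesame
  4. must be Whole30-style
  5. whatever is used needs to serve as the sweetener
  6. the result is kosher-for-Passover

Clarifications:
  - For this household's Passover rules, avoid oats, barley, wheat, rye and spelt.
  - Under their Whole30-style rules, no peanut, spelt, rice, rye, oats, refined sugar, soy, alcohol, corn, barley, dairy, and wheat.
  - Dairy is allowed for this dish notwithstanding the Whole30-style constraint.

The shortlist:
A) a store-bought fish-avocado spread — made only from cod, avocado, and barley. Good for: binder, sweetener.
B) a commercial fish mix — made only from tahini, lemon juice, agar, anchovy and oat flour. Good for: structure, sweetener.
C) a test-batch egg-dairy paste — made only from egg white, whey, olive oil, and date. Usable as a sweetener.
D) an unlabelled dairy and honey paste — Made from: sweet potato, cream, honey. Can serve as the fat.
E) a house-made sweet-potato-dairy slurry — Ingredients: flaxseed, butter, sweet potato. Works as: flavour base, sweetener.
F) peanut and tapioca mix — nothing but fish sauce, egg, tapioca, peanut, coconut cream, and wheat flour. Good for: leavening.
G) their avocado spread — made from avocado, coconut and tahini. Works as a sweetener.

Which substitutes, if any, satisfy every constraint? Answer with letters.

C, E

A: has barley, so not kosher-for-Passover; has barley, so not Whole30-style — out
B: has oat flour, so not kosher-for-Passover; has oat flour, so not Whole30-style (and 1 more) — out
C: dairy is permitted under the Whole30-style carve-out; nothing else excluded — keep
D: not usable as a sweetener; has honey, so not honey-free — reject
E: dairy is permitted under the Whole30-style carve-out; nothing else excluded — keep
F: not usable as a sweetener; has wheat flour, so not kosher-for-Passover (and 2 more) — reject
G: has coconut, so not coconut-free; has tahini, so not sesame-free — out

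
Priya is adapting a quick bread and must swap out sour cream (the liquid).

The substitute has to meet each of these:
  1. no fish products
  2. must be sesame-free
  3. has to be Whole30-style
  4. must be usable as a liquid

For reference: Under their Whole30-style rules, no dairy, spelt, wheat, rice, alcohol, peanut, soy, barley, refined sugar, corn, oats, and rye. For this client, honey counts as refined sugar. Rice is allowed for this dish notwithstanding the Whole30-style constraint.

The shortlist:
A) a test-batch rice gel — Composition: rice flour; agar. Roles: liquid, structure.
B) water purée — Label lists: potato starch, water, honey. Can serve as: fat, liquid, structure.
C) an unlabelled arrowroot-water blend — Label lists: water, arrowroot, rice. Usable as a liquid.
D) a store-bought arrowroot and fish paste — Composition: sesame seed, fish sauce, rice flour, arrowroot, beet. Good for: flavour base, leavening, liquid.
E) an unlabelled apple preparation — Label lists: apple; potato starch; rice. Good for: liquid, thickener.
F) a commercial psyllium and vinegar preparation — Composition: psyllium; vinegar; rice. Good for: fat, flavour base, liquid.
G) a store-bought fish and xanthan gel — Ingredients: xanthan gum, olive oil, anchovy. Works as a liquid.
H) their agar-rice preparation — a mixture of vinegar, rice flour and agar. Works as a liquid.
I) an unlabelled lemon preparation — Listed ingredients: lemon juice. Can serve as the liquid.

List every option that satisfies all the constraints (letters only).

A, C, E, F, H, I

A: rice is permitted under the Whole30-style carve-out; nothing else excluded — keep
B: has honey, so not Whole30-style — out
C: rice is permitted under the Whole30-style carve-out; nothing else excluded — keep
D: has sesame seed, so not sesame-free; has fish sauce, so not fish-free — no
E: rice is permitted under the Whole30-style carve-out; nothing else excluded — OK
F: rice is permitted under the Whole30-style carve-out; nothing else excluded — valid
G: has anchovy, so not fish-free — no
H: rice is permitted under the Whole30-style carve-out; nothing else excluded — valid
I: Whole30-style, no sesame — keep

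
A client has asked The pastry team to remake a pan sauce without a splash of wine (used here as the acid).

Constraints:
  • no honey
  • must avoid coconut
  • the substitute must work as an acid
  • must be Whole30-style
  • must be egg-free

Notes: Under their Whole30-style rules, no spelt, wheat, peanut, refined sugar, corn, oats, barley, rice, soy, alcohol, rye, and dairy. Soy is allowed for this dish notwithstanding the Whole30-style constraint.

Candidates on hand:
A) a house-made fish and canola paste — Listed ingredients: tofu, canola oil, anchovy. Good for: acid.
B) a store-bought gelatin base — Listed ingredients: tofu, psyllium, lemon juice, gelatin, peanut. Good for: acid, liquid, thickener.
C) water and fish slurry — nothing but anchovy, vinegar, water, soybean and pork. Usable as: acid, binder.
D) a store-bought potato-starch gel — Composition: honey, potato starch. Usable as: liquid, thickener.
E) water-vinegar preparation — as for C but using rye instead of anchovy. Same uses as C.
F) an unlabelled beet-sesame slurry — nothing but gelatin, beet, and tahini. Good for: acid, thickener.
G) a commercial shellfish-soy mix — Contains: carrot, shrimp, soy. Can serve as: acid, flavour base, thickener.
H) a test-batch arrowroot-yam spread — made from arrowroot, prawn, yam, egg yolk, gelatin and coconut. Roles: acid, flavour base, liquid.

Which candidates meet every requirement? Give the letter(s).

A: soy is permitted under the Whole30-style carve-out; nothing else excluded — OK
B: has peanut, so not Whole30-style — out
C: soy is permitted under the Whole30-style carve-out; nothing else excluded — keep
D: not usable as an acid; has honey, so not honey-free — out
E: has rye, so not Whole30-style — reject
F: works as an acid, no honey, no coconut — keep
G: soy is permitted under the Whole30-style carve-out; nothing else excluded — keep
H: has coconut, so not coconut-free; has egg yolk, so not egg-free — reject

A, C, F, G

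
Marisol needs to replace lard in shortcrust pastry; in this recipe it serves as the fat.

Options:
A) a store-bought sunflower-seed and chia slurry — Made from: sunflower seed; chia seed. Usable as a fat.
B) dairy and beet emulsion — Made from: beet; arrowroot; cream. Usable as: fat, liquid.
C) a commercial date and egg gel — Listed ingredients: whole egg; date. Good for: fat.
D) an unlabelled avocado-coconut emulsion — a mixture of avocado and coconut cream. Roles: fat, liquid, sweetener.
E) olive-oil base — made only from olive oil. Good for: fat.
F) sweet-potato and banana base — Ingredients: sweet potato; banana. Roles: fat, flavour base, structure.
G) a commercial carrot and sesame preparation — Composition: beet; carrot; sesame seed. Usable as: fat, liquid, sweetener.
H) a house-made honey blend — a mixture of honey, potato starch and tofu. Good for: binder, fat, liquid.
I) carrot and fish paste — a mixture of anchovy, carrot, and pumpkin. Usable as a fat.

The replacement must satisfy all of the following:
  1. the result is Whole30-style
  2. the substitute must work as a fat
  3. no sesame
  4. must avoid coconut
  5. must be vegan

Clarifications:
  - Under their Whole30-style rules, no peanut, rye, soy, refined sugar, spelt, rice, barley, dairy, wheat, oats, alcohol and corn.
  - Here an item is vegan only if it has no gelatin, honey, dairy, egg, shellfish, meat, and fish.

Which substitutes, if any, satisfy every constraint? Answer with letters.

A, E, F

A: works as a fat, Whole30-style, vegan — valid
B: has cream, so not Whole30-style; has cream, so not vegan — out
C: has whole egg, so not vegan — reject
D: has coconut cream, so not coconut-free — no
E: no sesame, Whole30-style — valid
F: vegan, no sesame — valid
G: has sesame seed, so not sesame-free — out
H: has tofu, so not Whole30-style; has honey, so not vegan — out
I: has anchovy, so not vegan — reject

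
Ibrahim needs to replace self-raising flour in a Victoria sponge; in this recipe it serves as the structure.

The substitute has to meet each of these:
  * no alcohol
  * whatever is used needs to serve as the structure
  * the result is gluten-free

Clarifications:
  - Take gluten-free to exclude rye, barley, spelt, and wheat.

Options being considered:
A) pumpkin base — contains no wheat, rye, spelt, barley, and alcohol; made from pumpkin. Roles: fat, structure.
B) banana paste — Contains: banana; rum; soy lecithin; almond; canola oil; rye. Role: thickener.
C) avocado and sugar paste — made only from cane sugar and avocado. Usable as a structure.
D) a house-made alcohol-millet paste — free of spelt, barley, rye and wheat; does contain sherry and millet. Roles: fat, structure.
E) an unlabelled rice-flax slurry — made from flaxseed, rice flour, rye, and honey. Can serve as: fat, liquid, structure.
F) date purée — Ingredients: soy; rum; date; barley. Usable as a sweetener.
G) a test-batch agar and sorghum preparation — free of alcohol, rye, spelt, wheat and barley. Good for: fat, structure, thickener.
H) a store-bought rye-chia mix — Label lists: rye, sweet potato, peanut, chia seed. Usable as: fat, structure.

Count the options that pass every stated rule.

A: every rule checks out — OK
B: not usable as a structure; has rye, so not gluten-free (and 1 more) — no
C: nothing on the exclusion list — keep
D: has sherry, so not alcohol-free — reject
E: has rye, so not gluten-free — out
F: not usable as a structure; has barley, so not gluten-free (and 1 more) — no
G: works as a structure, gluten-free, no alcohol — keep
H: has rye, so not gluten-free — no

3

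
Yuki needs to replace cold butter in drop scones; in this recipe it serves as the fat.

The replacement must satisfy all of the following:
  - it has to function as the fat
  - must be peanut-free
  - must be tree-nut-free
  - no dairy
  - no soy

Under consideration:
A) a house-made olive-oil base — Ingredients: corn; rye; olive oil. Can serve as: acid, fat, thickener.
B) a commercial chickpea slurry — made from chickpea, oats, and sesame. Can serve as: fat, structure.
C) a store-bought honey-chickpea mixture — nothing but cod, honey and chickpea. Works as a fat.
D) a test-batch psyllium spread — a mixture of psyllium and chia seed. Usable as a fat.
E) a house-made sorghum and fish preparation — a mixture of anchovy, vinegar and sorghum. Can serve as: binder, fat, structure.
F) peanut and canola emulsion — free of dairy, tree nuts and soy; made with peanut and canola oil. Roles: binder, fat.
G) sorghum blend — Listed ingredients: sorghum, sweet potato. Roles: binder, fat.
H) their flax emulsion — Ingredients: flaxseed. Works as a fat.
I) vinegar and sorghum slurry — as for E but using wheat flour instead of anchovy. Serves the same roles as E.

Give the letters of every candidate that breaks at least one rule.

A: only corn, rye, and olive oil; none excluded — valid
B: nothing on the exclusion list — keep
C: no tree nuts, no peanut — valid
D: only psyllium and chia seed; none excluded — keep
E: only anchovy, vinegar and sorghum; none excluded — OK
F: has peanut, so not peanut-free — out
G: works as a fat, no peanut, no soy — OK
H: only flaxseed; none excluded — OK
I: all constraints satisfied — keep

F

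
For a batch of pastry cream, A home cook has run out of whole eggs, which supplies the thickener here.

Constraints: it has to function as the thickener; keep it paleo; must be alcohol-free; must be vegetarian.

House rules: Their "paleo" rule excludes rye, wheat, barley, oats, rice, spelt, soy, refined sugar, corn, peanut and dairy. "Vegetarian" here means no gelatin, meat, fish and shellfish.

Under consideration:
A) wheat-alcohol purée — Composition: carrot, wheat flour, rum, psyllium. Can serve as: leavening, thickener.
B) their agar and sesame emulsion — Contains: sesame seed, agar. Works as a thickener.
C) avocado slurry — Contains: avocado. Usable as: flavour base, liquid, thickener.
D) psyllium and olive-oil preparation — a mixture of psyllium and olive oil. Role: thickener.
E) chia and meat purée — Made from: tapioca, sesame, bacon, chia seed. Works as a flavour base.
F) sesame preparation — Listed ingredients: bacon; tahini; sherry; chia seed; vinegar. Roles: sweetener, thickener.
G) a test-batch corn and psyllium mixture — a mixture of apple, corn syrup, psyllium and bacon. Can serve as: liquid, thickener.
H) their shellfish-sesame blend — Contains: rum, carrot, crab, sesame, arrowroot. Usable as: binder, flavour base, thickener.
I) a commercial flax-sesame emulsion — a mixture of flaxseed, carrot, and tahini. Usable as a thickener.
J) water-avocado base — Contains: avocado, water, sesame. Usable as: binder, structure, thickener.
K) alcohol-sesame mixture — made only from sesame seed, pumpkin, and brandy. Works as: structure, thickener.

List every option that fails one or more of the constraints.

A, E, F, G, H, K

A: has wheat flour, so not paleo; has rum, so not alcohol-free — no
B: every rule checks out — OK
C: every rule checks out — keep
D: vegetarian, paleo — valid
E: not usable as a thickener; has bacon, so not vegetarian — out
F: has bacon, so not vegetarian; has sherry, so not alcohol-free — out
G: has corn syrup, so not paleo; has bacon, so not vegetarian — out
H: has crab, so not vegetarian; has rum, so not alcohol-free — no
I: all constraints satisfied — OK
J: works as a thickener, no alcohol, paleo — valid
K: has brandy, so not alcohol-free — no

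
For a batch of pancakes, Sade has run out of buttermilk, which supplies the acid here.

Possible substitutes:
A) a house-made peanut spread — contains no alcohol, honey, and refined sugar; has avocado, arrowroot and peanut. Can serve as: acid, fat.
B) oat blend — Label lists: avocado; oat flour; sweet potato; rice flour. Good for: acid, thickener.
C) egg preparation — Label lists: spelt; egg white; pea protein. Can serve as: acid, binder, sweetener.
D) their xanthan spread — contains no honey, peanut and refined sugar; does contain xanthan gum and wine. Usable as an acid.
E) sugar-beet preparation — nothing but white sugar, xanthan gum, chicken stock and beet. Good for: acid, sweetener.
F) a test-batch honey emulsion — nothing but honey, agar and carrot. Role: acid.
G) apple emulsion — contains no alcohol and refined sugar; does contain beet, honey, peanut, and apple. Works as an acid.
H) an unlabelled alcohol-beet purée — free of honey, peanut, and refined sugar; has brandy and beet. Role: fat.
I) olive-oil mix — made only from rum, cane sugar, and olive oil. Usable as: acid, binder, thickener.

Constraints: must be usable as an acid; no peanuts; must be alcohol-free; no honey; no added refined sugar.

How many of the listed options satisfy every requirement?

A: has peanut, so not peanut-free — out
B: no peanut, no honey — keep
C: nothing on the exclusion list — OK
D: has wine, so not alcohol-free — out
E: has white sugar, so not no-added-sugar — no
F: has honey, so not honey-free — reject
G: has peanut, so not peanut-free; has honey, so not honey-free — out
H: not usable as an acid; has brandy, so not alcohol-free — no
I: has rum, so not alcohol-free; has cane sugar, so not no-added-sugar — no

2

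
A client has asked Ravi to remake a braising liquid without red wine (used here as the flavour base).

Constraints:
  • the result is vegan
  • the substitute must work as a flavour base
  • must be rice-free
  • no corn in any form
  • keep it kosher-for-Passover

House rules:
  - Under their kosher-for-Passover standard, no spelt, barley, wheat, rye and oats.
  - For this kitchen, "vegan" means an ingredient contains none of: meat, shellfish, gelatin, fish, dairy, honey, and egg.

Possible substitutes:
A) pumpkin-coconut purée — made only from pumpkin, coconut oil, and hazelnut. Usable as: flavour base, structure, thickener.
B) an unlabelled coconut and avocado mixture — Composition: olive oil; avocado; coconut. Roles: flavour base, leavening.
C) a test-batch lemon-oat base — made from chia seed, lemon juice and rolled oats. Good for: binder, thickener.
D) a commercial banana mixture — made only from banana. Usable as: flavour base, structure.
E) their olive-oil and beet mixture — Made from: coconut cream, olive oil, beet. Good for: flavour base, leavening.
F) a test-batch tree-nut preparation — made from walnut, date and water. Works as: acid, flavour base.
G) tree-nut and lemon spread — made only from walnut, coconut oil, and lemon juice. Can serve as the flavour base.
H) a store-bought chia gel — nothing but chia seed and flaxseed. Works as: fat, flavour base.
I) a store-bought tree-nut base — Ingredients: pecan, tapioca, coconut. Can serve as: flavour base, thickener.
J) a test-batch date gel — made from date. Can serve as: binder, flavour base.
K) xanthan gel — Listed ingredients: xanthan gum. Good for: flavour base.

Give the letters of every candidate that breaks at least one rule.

A: all constraints satisfied — valid
B: nothing on the exclusion list — keep
C: not usable as a flavour base; has rolled oats, so not kosher-for-Passover — reject
D: only banana; none excluded — valid
E: only coconut cream, olive oil, and beet; none excluded — OK
F: works as a flavour base, no rice, no corn — OK
G: vegan, kosher-for-Passover — keep
H: every rule checks out — OK
I: only coconut, pecan, and tapioca; none excluded — valid
J: only date; none excluded — OK
K: vegan, no corn — valid

C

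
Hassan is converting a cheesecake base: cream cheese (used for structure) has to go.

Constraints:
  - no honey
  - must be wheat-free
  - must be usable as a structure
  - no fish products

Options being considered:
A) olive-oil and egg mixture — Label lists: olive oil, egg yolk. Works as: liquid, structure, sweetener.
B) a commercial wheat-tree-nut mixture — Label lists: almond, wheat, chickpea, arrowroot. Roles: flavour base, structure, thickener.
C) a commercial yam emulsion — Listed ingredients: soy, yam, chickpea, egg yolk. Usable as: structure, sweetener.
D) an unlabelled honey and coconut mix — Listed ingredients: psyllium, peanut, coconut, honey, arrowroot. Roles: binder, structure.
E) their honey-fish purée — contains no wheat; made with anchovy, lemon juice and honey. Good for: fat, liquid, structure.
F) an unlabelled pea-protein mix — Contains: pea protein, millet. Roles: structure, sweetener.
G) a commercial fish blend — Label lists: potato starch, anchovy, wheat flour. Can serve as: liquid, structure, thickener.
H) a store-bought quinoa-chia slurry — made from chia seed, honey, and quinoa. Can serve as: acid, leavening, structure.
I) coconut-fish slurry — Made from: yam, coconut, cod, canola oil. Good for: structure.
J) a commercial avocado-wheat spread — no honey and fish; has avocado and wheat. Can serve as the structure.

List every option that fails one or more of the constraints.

B, D, E, G, H, I, J

A: only egg yolk and olive oil; none excluded — keep
B: has wheat, so not wheat-free — reject
C: egg yolk and soy etc. — none of it excluded — OK
D: has honey, so not honey-free — out
E: has honey, so not honey-free; has anchovy, so not fish-free — no
F: only millet and pea protein; none excluded — OK
G: has wheat flour, so not wheat-free; has anchovy, so not fish-free — reject
H: has honey, so not honey-free — out
I: has cod, so not fish-free — out
J: has wheat, so not wheat-free — out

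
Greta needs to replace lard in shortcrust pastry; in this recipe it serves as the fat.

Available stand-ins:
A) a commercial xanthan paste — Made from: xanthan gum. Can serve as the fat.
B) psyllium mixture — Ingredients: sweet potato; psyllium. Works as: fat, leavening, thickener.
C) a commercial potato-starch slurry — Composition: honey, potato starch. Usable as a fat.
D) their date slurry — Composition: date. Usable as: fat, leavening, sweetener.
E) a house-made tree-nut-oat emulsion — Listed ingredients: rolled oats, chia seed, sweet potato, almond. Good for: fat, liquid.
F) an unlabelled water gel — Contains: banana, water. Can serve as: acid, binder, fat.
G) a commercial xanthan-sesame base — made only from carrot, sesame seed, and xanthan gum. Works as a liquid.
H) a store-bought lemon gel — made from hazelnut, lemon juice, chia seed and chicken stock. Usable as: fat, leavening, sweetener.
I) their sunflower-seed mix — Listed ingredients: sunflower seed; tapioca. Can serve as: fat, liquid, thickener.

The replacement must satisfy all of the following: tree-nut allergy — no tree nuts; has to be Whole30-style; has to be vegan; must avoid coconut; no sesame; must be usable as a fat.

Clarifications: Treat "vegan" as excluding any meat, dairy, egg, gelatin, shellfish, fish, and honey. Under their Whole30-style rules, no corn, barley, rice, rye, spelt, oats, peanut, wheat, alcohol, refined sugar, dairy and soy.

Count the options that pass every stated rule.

5

A: works as a fat, no coconut, vegan — keep
B: only sweet potato and psyllium; none excluded — OK
C: has honey, so not vegan — no
D: every rule checks out — valid
E: has rolled oats, so not Whole30-style; has almond, so not tree-nut-free — out
F: only banana and water; none excluded — valid
G: not usable as a fat; has sesame seed, so not sesame-free — reject
H: has chicken stock, so not vegan; has hazelnut, so not tree-nut-free — no
I: only tapioca and sunflower seed; none excluded — keep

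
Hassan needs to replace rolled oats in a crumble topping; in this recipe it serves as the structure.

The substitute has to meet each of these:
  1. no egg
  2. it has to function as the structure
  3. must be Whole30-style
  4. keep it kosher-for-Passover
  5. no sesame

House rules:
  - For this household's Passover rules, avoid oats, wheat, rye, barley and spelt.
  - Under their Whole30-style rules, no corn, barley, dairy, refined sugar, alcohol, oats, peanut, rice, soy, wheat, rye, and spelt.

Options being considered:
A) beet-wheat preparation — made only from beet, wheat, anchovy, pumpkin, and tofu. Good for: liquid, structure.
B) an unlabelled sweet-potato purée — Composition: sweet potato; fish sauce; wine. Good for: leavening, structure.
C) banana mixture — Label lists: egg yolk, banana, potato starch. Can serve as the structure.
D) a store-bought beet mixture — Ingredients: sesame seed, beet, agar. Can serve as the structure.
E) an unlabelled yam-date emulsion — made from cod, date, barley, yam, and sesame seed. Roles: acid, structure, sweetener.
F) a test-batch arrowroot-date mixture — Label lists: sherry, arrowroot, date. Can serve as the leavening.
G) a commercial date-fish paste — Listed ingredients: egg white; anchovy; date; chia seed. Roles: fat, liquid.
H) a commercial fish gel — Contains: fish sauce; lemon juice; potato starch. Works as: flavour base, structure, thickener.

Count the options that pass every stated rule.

1

A: has wheat, so not kosher-for-Passover; has tofu, so not Whole30-style — reject
B: has wine, so not Whole30-style — out
C: has egg yolk, so not egg-free — reject
D: has sesame seed, so not sesame-free — no
E: has barley, so not kosher-for-Passover; has barley, so not Whole30-style (and 1 more) — out
F: not usable as a structure; has sherry, so not Whole30-style — no
G: not usable as a structure; has egg white, so not egg-free — out
H: nothing on the exclusion list — keep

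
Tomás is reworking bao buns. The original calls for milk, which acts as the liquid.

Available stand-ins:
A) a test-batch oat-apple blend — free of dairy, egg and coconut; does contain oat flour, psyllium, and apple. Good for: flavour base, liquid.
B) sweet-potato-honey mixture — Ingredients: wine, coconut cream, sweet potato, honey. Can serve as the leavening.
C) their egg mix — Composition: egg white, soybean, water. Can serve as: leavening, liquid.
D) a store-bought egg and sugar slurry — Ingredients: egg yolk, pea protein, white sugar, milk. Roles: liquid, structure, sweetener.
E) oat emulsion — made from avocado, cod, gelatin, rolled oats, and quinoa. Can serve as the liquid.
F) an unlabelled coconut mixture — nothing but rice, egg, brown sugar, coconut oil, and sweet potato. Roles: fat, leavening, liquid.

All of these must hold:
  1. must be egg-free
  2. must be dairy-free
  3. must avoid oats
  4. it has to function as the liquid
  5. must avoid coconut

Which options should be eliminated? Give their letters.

A: has oat flour, so not oat-free — out
B: not usable as a liquid; has coconut cream, so not coconut-free — out
C: has egg white, so not egg-free — reject
D: has egg yolk, so not egg-free; has milk, so not dairy-free — out
E: has rolled oats, so not oat-free — no
F: has coconut oil, so not coconut-free; has egg, so not egg-free — no

A, B, C, D, E, F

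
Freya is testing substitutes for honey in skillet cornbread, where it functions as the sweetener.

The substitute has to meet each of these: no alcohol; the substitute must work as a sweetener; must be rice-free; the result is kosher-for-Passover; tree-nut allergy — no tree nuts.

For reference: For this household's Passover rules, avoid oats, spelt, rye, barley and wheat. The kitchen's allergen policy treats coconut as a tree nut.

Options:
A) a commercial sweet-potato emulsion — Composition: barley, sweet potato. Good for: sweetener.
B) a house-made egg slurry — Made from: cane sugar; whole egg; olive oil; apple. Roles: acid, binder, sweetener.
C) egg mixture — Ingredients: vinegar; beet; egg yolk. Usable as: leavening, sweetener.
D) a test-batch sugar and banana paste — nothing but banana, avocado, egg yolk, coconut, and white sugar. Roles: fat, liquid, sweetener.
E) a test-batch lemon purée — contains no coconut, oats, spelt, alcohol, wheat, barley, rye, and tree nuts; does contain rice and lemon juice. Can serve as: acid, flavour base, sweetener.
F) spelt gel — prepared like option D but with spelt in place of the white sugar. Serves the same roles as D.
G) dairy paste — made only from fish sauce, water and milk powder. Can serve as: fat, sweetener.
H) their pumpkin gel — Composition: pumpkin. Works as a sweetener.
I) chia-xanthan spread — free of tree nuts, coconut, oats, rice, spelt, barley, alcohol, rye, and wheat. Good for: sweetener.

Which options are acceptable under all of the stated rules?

B, C, G, H, I

A: has barley, so not kosher-for-Passover — out
B: every rule checks out — OK
C: works as a sweetener, kosher-for-Passover, tree-nut-free — keep
D: has coconut, so not tree-nut-free — reject
E: has rice, so not rice-free — reject
F: has spelt, so not kosher-for-Passover; has coconut, so not tree-nut-free — reject
G: works as a sweetener, no rice, tree-nut-free — valid
H: nothing on the exclusion list — OK
I: no rice, kosher-for-Passover — valid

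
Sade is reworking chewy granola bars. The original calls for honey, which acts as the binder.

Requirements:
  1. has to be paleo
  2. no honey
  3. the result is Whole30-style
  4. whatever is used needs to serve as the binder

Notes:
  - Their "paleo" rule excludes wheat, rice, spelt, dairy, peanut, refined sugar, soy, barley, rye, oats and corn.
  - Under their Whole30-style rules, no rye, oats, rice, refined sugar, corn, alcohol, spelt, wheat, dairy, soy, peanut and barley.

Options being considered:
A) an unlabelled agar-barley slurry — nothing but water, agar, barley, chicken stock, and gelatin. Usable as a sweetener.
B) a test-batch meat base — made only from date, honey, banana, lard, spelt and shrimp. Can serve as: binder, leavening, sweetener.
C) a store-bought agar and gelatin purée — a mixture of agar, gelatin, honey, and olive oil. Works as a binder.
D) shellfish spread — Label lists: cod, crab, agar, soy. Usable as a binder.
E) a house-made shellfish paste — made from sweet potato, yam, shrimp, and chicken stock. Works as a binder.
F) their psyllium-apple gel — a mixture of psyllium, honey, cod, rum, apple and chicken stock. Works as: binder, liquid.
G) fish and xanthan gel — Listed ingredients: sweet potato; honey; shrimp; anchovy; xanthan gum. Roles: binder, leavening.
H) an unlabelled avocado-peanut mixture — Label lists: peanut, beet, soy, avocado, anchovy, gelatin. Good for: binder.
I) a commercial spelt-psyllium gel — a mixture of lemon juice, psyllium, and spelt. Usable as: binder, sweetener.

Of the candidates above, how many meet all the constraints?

A: not usable as a binder; has barley, so not paleo (and 1 more) — reject
B: has spelt, so not paleo; has spelt, so not Whole30-style (and 1 more) — out
C: has honey, so not honey-free — out
D: has soy, so not paleo; has soy, so not Whole30-style — reject
E: nothing on the exclusion list — keep
F: has rum, so not Whole30-style; has honey, so not honey-free — out
G: has honey, so not honey-free — no
H: has peanut, so not paleo; has peanut, so not Whole30-style — reject
I: has spelt, so not paleo; has spelt, so not Whole30-style — out

1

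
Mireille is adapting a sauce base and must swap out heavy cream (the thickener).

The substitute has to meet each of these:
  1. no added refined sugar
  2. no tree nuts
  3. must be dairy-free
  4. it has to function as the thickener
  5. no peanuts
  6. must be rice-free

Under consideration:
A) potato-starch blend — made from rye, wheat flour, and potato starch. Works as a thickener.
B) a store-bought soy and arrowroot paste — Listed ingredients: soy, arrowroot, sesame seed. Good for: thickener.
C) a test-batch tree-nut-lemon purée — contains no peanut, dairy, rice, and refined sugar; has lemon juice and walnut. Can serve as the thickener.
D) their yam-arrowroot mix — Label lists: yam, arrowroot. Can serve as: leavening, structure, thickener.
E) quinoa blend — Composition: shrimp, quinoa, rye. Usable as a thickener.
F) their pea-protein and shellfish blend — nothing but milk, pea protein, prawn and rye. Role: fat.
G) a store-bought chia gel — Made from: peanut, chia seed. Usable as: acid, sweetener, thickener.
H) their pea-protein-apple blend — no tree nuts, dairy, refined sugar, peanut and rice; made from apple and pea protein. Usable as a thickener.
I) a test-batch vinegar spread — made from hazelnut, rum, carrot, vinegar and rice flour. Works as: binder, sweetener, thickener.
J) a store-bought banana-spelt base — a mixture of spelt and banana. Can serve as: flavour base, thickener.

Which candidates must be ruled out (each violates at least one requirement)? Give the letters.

A: only rye, wheat flour, and potato starch; none excluded — OK
B: no peanut, no refined sugar — keep
C: has walnut, so not tree-nut-free — out
D: no dairy, no rice — keep
E: nothing on the exclusion list — keep
F: not usable as a thickener; has milk, so not dairy-free — out
G: has peanut, so not peanut-free — reject
H: works as a thickener, no refined sugar, no tree nuts — OK
I: has hazelnut, so not tree-nut-free; has rice flour, so not rice-free — no
J: no dairy, no peanut — keep

C, F, G, I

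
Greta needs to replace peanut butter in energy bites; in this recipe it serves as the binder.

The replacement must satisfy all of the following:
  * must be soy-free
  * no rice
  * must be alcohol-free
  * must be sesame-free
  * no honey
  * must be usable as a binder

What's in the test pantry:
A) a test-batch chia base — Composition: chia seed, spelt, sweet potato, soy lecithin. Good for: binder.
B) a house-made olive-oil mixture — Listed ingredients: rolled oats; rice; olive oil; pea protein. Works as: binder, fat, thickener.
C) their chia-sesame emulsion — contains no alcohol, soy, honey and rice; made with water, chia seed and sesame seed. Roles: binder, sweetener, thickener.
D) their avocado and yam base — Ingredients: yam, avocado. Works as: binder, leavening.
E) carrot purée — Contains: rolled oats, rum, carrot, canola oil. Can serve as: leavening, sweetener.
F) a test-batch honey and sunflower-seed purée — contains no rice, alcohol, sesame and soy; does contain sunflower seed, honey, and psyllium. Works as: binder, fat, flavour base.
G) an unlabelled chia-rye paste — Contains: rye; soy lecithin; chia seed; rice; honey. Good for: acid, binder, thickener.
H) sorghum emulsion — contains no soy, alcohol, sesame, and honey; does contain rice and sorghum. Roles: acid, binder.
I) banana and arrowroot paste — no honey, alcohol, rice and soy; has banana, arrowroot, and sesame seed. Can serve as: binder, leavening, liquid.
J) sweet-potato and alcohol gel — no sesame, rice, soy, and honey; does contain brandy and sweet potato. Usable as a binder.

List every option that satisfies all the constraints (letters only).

A: has soy lecithin, so not soy-free — out
B: has rice, so not rice-free — no
C: has sesame seed, so not sesame-free — out
D: every rule checks out — OK
E: not usable as a binder; has rum, so not alcohol-free — out
F: has honey, so not honey-free — out
G: has soy lecithin, so not soy-free; has rice, so not rice-free (and 1 more) — no
H: has rice, so not rice-free — out
I: has sesame seed, so not sesame-free — no
J: has brandy, so not alcohol-free — out

D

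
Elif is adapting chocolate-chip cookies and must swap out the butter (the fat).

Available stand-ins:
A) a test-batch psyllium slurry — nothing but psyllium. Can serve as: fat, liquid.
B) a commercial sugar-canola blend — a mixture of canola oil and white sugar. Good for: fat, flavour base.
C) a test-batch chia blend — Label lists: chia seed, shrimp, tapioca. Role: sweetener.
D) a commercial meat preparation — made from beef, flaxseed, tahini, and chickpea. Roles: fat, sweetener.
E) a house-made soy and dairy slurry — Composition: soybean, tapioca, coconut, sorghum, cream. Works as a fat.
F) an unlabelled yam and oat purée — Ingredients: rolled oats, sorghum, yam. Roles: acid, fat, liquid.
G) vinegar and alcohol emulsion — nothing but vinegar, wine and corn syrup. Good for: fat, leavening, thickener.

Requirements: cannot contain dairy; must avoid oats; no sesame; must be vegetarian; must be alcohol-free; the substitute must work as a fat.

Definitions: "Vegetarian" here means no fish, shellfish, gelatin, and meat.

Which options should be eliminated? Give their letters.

A: only psyllium; none excluded — keep
B: nothing on the exclusion list — keep
C: not usable as a fat; has shrimp, so not vegetarian — out
D: has beef, so not vegetarian; has tahini, so not sesame-free — no
E: has cream, so not dairy-free — no
F: has rolled oats, so not oat-free — no
G: has wine, so not alcohol-free — out

C, D, E, F, G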